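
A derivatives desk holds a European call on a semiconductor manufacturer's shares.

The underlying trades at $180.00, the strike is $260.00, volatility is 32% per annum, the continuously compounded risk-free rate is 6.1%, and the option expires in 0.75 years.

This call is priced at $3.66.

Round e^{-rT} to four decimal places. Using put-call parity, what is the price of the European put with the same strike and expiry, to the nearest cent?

e^(−rT) = e^(−0.061·0.75) = 0.9553
Put-call parity: C − P = S − K·e^(−rT) = 180 − 260·0.9553 = 180 − 248.3780 = -68.3780
P = C − (C − P) = 3.66 − (-68.3780) = 72.0380

$72.04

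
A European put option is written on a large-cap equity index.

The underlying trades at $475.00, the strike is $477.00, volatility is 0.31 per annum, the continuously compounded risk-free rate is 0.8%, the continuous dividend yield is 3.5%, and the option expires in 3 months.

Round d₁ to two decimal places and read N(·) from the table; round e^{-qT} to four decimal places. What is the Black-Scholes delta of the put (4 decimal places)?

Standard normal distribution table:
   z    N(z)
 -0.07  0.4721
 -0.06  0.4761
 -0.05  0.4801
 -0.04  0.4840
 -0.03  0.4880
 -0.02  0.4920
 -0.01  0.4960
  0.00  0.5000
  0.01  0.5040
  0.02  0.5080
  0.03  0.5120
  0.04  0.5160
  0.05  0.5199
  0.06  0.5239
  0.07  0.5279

σ√T = 0.31 × 0.5000 = 0.1550
ln(S/K) + (r − q + σ²/2)T = ln(475/477) + (0.008 − 0.035 + 0.31²/2)·0.25 = -0.0042 + 0.0053 = 0.0011
d₁ = 0.0011 / 0.1550 = 0.0068 ⇒ 0.01
N(d₁) = N(0.01) = 0.5040
Δ_put = e^(−qT)·(N(d₁) − 1) = 0.9913·(0.5040 − 1) = -0.4917

-0.4917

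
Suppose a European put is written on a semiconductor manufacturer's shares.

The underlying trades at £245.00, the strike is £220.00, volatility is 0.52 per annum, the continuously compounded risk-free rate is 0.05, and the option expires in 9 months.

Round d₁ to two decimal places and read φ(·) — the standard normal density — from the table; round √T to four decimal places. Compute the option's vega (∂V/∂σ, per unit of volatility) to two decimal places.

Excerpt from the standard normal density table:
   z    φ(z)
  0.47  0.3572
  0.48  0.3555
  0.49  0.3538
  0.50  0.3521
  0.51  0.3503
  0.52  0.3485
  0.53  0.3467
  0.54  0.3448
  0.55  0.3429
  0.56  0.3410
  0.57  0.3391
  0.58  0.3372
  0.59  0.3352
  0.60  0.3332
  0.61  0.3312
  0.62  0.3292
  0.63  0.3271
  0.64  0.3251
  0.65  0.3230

72.75

σ√T = 0.52 × 0.8660 = 0.4503
d₁ = [ln(245/220) + (0.05 + 0.52²/2)·0.75] / 0.4503 = [0.1076 + 0.1389] / 0.4503 = 0.5474 ≈ 0.55
√T = √0.75 = 0.8660
φ(d₁) = φ(0.55) = 0.3429
vega = S·φ(d₁)·√T = 245·0.3429·0.8660 = 72.7531
(Vega is the same for a European call and put with the same parameters.)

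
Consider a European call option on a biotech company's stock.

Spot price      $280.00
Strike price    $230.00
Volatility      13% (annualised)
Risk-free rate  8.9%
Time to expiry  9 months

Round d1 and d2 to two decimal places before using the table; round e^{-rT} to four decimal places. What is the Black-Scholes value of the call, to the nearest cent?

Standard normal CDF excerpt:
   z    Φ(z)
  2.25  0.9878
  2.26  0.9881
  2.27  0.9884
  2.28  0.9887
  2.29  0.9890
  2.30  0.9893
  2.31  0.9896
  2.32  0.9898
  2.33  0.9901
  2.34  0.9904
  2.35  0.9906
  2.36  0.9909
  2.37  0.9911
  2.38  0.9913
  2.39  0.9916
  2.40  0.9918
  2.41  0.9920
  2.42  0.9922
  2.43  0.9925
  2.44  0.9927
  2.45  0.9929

$64.99

σ√T = 0.13 × 0.8660 = 0.1126
d₁ = [ln(280/230) + (0.089 + ½·0.13²)·0.75] / (σ√T) = (0.1967 + 0.0731) / 0.1126 = 2.3964 → 2.40
d₂ = 2.3964 − 0.1126 = 2.2838 → 2.28
exp(−rT) = exp(−0.089·0.75) = 0.9354
N(d₁) = N(2.40) = 0.9918;  N(d₂) = N(2.28) = 0.9887
C = 280·0.9918 − 230·0.9354·0.9887 = 277.7040 − 212.7109 = 64.9931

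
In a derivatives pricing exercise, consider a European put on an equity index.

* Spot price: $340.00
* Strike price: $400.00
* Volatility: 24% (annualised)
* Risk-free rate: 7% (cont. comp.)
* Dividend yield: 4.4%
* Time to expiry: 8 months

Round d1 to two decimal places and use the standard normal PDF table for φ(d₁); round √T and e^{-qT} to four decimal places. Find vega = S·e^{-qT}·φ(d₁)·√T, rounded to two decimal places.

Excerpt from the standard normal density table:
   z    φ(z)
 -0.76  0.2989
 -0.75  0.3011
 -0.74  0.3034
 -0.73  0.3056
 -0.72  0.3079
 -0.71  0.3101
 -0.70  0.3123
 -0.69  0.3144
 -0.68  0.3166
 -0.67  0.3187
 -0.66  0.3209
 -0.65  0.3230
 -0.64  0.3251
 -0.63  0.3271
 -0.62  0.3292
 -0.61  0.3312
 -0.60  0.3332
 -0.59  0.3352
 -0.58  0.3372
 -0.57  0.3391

T = 0.6667;  σ√T = 0.1960
d₁ = [ln(340/400) + (0.07 − 0.044 + ½·0.24²)·0.6667] / (σ√T) = (-0.1625 + 0.0365) / 0.1960 = -0.6429 ≈ -0.64
√T = √0.6667 = 0.8165
φ(d₁) = φ(-0.64) = 0.3251
exp(−qT) = exp(−0.044·0.6667) = 0.9711
vega = S·exp(−qT)·φ(d₁)·√T = 340·0.9711·0.3251·0.8165 = 87.6428
(Vega is the same for a European call and put with the same parameters.)

87.64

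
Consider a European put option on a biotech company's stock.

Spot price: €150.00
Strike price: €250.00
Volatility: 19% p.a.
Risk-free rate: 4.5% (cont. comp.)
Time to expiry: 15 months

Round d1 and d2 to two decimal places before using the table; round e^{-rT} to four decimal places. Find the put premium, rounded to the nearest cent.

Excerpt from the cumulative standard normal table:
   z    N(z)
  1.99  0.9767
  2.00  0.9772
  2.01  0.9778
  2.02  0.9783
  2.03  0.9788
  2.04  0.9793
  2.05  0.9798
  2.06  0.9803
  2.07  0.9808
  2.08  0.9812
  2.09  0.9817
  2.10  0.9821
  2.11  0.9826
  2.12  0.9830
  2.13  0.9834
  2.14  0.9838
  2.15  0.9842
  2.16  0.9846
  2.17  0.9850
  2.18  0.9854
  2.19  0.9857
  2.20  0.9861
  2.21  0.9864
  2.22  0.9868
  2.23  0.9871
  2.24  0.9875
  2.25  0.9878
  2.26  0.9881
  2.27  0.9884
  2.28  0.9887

σ√T = 0.19·√1.25 = 0.2124
d₁ = [ln(150/250) + (0.045 + ½·0.19²)·1.25] / (σ√T) = (-0.5108 + 0.0788) / 0.2124 = -2.0337 ≈ -2.03
d₂ = -2.0337 − 0.2124 = -2.2461 ≈ -2.25
exp(−rT) = exp(−0.045·1.25) = 0.9453
N(−d₂) = N(2.25) = 0.9878;  N(−d₁) = N(2.03) = 0.9788
P = 250·0.9453·0.9878 − 150·0.9788 = 233.4418 − 146.8200 = 86.6218

€86.62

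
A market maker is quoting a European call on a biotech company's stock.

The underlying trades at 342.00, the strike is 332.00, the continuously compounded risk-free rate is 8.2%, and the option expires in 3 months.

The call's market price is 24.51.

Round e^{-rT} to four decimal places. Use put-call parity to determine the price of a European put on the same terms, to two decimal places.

e^(−rT) = e^(−0.082·0.25) = 0.9797
Put-call parity: C − P = S − K·e^(−rT) = 342 − 332·0.9797 = 342 − 325.2604 = 16.7396
P = C − (C − P) = 24.51 − (16.7396) = 7.7704

7.77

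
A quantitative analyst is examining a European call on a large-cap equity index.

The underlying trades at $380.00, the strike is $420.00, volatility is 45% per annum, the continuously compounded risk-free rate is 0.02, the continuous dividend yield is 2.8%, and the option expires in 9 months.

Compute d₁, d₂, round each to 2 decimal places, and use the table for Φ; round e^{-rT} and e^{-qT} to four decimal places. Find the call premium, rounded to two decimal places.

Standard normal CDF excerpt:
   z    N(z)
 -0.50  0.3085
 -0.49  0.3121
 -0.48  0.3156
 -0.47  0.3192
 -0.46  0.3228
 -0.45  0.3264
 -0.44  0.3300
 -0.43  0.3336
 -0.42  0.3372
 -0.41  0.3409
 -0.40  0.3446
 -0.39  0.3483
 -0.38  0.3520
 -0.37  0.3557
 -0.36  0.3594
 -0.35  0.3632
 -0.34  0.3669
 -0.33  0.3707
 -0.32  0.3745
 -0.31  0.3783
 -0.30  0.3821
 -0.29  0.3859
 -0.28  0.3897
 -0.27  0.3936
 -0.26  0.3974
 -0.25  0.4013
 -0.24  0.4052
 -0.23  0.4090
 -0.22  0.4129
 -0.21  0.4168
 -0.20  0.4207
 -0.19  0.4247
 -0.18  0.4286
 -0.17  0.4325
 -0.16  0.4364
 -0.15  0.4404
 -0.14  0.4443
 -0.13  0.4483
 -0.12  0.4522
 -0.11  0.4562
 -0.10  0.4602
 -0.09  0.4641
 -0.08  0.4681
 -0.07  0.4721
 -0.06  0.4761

σ√T = 0.45·√0.75 = 0.3897
d₁ = [ln(380/420) + (0.02 − 0.028 + 0.45²/2)·0.75] / 0.3897 = [-0.1001 + 0.0699] / 0.3897 = -0.0774 ≈ -0.08
d₂ = d₁ − σ√T = -0.0774 − 0.3897 = -0.4671 ≈ -0.47
exp(−qT) = exp(−0.028·0.75) = 0.9792;  exp(−rT) = exp(−0.02·0.75) = 0.9851
C = 380·0.9792·N(-0.08) − 420·0.9851·N(-0.47) = 380·0.9792·0.4681 − 420·0.9851·0.3192 = 174.1781 − 132.0664 = 42.1117

$42.11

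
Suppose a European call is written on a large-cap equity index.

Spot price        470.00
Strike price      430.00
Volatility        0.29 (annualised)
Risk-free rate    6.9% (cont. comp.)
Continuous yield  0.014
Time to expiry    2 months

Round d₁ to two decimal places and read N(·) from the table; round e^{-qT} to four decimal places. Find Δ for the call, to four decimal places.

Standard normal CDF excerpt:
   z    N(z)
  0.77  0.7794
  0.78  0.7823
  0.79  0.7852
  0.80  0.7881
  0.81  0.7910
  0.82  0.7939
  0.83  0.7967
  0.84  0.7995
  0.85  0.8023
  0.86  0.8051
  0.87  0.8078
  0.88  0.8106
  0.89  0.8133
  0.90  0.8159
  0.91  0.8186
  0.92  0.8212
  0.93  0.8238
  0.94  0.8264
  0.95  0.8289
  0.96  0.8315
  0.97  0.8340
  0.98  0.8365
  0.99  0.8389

0.8114

σ√T = 0.29·√0.1667 = 0.1184
ln(S/K) + (r − q + σ²/2)T = ln(470/430) + (0.069 − 0.014 + 0.29²/2)·0.1667 = 0.0889 + 0.0162 = 0.1051
d₁ = 0.1051 / 0.1184 = 0.8879 ⇒ 0.89
N(d₁) = N(0.89) = 0.8133
Δ_call = e^(−qT)·N(d₁) = 0.9977·0.8133 = 0.8114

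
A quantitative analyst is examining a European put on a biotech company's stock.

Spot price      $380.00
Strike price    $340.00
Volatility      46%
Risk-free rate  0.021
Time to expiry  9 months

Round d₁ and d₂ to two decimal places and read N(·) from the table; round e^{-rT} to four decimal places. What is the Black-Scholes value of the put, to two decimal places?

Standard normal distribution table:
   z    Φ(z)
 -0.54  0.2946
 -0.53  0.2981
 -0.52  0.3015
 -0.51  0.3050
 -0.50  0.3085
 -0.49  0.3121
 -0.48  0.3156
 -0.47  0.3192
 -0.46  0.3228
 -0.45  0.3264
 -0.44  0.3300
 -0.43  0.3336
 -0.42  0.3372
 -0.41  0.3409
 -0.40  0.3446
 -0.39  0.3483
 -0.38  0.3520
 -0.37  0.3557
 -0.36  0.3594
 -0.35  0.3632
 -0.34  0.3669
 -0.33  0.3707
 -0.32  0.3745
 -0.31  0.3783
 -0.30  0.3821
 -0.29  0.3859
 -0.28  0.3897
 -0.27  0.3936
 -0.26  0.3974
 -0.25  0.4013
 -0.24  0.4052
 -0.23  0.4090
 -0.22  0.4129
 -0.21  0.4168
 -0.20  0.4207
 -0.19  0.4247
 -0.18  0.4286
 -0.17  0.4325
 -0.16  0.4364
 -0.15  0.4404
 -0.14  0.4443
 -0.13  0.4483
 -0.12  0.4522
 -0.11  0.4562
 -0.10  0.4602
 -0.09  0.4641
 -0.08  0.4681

$36.78

σ√T = 0.46·√0.75 = 0.3984
d₁ = [ln(380/340) + (0.021 + ½·0.46²)·0.75] / (σ√T) = (0.1112 + 0.0951) / 0.3984 = 0.5179 → 0.52
d₂ = 0.5179 − 0.3984 = 0.1196 → 0.12
exp(−rT) = exp(−0.021·0.75) = 0.9844
P = 340·0.9844·N(-0.12) − 380·N(-0.52) = 340·0.9844·0.4522 − 380·0.3015 = 151.3495 − 114.5700 = 36.7795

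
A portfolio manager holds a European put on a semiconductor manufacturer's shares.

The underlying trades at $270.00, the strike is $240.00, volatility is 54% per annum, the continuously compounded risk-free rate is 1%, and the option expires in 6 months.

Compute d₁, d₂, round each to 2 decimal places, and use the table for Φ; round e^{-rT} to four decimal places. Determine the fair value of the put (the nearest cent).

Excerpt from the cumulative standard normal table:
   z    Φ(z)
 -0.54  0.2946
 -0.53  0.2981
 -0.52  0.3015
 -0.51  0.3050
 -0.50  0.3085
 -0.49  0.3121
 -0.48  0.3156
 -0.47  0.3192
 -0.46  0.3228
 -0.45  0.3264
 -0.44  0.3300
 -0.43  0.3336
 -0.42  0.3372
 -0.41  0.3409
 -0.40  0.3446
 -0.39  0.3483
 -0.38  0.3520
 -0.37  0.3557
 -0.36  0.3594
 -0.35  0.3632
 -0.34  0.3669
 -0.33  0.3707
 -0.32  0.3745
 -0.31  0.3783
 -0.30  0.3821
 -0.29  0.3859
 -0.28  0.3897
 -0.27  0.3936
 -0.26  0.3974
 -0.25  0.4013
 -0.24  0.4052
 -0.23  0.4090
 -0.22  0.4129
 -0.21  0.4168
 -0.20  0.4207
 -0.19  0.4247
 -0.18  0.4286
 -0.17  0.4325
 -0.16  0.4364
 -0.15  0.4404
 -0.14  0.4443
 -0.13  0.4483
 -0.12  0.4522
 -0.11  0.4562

$24.70

T = 0.5;  σ√T = 0.3818
ln(S/K) + (r + σ²/2)T = ln(270/240) + (0.01 + 0.54²/2)·0.5 = 0.1178 + 0.0779 = 0.1957
d₁ = 0.1957 / 0.3818 = 0.5125 ⇒ 0.51
d₂ = d₁ − σ√T = 0.5125 − 0.3818 = 0.1306 ⇒ 0.13
e^(−rT) = e^(−0.01·0.5) = 0.9950
P = 240·0.9950·N(-0.13) − 270·N(-0.51) = 240·0.9950·0.4483 − 270·0.3050 = 107.0540 − 82.3500 = 24.7040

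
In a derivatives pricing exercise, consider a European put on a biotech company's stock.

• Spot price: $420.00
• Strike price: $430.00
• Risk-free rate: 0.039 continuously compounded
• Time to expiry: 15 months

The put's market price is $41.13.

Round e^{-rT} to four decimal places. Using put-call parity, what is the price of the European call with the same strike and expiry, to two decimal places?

exp(−rT) = exp(−0.039·1.25) = 0.9524
Put-call parity: C − P = S − K·e^(−rT) = 420 − 430·0.9524 = 420 − 409.5320 = 10.4680
C = P + (C − P) = 41.13 + (10.4680) = 51.5980

$51.60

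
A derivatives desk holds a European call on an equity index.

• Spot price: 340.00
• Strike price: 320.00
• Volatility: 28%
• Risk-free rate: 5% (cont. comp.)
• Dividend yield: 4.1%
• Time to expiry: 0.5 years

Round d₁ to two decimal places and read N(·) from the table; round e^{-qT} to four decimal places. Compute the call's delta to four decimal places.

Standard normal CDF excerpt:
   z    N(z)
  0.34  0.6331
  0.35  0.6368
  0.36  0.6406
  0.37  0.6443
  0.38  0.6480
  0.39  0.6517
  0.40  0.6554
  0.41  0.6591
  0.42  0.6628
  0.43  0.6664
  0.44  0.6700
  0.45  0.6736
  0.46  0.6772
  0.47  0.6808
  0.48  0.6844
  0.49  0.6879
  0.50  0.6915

0.6529

σ√T = 0.28·√0.5 = 0.1980
ln(S/K) + (r − q + σ²/2)T = ln(340/320) + (0.05 − 0.041 + 0.28²/2)·0.5 = 0.0606 + 0.0241 = 0.0847
d₁ = 0.0847 / 0.1980 = 0.4279 which rounds to 0.43
N(d₁) = N(0.43) = 0.6664
Δ_call = exp(−qT)·N(d₁) = 0.9797·0.6664 = 0.6529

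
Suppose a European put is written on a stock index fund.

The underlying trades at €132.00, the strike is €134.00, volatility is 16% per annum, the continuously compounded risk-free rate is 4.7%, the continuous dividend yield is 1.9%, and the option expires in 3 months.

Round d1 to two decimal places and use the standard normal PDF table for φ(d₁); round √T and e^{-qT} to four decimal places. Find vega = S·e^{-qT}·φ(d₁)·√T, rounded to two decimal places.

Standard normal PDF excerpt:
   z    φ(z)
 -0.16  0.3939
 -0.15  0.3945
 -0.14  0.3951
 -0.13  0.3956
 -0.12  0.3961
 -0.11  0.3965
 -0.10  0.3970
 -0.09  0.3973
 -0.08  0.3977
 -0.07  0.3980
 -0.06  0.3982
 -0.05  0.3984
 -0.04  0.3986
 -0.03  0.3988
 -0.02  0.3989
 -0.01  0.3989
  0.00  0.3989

σ√T = 0.16 × 0.5000 = 0.0800
d₁ = [ln(132/134) + (0.047 − 0.019 + ½·0.16²)·0.25] / (σ√T) = (-0.0150 + 0.0102) / 0.0800 = -0.0605 ⇒ -0.06
√T = √0.25 = 0.5000
φ(d₁) = φ(-0.06) = 0.3982
e^(−qT) = e^(−0.019·0.25) = 0.9953
vega = S·e^(−qT)·φ(d₁)·√T = 132·0.9953·0.3982·0.5000 = 26.1577

26.16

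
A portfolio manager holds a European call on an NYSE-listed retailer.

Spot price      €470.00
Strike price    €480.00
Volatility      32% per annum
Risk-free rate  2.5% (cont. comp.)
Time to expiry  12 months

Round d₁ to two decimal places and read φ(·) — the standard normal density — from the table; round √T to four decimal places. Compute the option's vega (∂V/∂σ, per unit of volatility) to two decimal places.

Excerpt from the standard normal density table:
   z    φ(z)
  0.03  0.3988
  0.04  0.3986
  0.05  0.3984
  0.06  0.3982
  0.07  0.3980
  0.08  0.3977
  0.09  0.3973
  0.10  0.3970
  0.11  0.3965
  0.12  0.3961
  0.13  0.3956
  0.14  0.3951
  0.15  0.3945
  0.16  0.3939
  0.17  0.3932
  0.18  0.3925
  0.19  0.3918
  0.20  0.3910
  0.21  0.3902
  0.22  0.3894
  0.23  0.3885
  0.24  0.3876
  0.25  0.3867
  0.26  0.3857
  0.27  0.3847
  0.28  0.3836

T = 1;  σ√T = 0.3200
d₁ = [ln(470/480) + (0.025 + 0.32²/2)·1] / 0.3200 = [-0.0211 + 0.0762] / 0.3200 = 0.1723 which rounds to 0.17
√T = √1 = 1.0000
φ(d₁) = φ(0.17) = 0.3932
vega = S·φ(d₁)·√T = 470·0.3932·1.0000 = 184.8040
(Call and put vega coincide under Black-Scholes.)

184.80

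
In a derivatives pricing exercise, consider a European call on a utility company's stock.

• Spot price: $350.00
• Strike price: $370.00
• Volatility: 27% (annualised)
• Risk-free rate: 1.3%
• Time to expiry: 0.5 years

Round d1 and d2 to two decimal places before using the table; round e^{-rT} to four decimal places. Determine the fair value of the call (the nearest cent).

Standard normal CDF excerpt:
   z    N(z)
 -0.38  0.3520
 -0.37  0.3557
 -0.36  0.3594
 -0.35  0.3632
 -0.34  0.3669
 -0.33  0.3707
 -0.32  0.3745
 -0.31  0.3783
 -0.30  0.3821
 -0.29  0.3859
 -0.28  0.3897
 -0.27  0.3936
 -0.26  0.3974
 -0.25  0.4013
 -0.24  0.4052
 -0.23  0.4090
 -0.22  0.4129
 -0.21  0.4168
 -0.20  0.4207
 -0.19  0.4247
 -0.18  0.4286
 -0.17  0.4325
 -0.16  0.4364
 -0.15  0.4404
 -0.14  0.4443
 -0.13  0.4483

σ√T = 0.27·√0.5 = 0.1909
d₁ = [ln(350/370) + (0.013 + 0.27²/2)·0.5] / 0.1909 = [-0.0556 + 0.0247] / 0.1909 = -0.1616 which rounds to -0.16
d₂ = d₁ − σ√T = -0.1616 − 0.1909 = -0.3525 which rounds to -0.35
exp(−rT) = exp(−0.013·0.5) = 0.9935
N(d₁) = N(-0.16) = 0.4364;  N(d₂) = N(-0.35) = 0.3632
C = 350·0.4364 − 370·0.9935·0.3632 = 152.7400 − 133.5105 = 19.2295

$19.23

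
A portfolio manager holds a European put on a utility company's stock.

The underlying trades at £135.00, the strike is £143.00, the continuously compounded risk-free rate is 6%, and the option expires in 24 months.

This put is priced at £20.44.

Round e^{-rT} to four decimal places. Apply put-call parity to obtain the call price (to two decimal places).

£28.61

exp(−rT) = exp(−0.06·2) = 0.8869
Put-call parity: C − P = S − K·e^(−rT) = 135 − 143·0.8869 = 135 − 126.8267 = 8.1733
C = P + (C − P) = 20.44 + (8.1733) = 28.6133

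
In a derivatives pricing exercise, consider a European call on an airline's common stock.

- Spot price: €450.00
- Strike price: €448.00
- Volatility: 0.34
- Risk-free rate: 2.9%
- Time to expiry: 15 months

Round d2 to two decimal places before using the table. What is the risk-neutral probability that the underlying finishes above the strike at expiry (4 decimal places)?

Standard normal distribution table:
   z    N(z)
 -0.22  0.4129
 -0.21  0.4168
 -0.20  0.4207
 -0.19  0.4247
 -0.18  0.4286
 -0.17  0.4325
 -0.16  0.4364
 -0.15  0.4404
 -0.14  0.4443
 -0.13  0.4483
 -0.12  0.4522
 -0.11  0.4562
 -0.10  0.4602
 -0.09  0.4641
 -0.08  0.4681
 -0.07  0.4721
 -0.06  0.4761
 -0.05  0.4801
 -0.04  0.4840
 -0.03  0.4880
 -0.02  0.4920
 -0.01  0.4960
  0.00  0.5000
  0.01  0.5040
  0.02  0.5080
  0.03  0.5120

0.4681

T = 1.25;  σ√T = 0.3801
d₁ = [ln(450/448) + (0.029 + 0.34²/2)·1.25] / 0.3801 = [0.0045 + 0.1085] / 0.3801 = 0.2971 → 0.30
d₂ = d₁ − σ√T = 0.2971 − 0.3801 = -0.0830 → -0.08
Risk-neutral Pr[S_T > K] = N(d₂) = N(-0.08) = 0.4681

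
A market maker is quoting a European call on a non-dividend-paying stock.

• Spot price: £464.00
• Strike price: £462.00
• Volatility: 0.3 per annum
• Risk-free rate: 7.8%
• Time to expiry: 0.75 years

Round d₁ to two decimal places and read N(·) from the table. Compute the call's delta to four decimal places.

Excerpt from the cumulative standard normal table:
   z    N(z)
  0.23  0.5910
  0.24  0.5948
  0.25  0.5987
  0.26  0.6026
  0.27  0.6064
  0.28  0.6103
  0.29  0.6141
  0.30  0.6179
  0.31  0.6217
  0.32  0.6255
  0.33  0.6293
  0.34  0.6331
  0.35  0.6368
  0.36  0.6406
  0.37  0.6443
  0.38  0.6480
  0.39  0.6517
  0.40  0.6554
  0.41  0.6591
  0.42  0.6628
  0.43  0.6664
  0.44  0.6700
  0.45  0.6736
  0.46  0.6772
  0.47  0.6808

σ√T = 0.3·√0.75 = 0.2598
ln(S/K) + (r + σ²/2)T = ln(464/462) + (0.078 + 0.3²/2)·0.75 = 0.0043 + 0.0922 = 0.0966
d₁ = 0.0966 / 0.2598 = 0.3717 which rounds to 0.37
N(d₁) = N(0.37) = 0.6443
Δ_call = N(d₁) = 0.6443

0.6443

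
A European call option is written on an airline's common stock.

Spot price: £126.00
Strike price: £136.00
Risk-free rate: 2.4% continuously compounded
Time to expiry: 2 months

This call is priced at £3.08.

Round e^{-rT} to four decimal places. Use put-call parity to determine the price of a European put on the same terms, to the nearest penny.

£12.54

e^(−rT) = e^(−0.024·0.1667) = 0.9960
Put-call parity: C − P = S − K·e^(−rT) = 126 − 136·0.9960 = 126 − 135.4560 = -9.4560
P = C − (C − P) = 3.08 − (-9.4560) = 12.5360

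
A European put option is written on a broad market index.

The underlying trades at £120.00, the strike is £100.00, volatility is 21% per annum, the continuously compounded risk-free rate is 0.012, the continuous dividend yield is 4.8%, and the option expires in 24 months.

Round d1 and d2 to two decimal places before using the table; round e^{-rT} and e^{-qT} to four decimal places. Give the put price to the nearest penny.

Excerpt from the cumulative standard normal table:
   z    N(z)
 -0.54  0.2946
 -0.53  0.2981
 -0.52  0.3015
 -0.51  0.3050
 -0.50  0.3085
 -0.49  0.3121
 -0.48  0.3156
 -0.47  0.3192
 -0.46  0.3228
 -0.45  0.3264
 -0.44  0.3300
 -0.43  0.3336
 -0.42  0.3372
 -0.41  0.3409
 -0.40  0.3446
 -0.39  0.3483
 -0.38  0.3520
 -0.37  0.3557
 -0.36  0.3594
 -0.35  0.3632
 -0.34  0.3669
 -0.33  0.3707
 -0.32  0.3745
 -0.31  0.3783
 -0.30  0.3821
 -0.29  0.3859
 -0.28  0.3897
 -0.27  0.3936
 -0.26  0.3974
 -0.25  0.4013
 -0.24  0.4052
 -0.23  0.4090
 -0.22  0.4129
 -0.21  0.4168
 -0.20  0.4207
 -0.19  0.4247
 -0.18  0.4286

£7.44

σ√T = 0.21 × 1.4142 = 0.2970
d₁ = [ln(120/100) + (0.012 − 0.048 + 0.21²/2)·2] / 0.2970 = [0.1823 − 0.0279] / 0.2970 = 0.5200 → 0.52
d₂ = d₁ − σ√T = 0.5200 − 0.2970 = 0.2230 → 0.22
exp(−qT) = exp(−0.048·2) = 0.9085;  exp(−rT) = exp(−0.012·2) = 0.9763
N(−d₂) = N(-0.22) = 0.4129;  N(−d₁) = N(-0.52) = 0.3015
P = 100·0.9763·0.4129 − 120·0.9085·0.3015 = 40.3114 − 32.8695 = 7.4419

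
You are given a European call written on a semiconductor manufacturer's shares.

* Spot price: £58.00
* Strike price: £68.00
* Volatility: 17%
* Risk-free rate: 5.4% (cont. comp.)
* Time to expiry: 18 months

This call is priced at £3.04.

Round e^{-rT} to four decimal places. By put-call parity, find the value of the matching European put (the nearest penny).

e^(−rT) = e^(−0.054·1.5) = 0.9222
Put-call parity: C − P = S − K·e^(−rT) = 58 − 68·0.9222 = 58 − 62.7096 = -4.7096
P = C − (C − P) = 3.04 − (-4.7096) = 7.7496

£7.75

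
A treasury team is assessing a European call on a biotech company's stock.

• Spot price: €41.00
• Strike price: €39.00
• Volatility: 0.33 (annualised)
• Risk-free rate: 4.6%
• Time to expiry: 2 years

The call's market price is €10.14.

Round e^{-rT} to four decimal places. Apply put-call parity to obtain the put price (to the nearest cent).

exp(−rT) = exp(−0.046·2) = 0.9121
Put-call parity: C − P = S − K·e^(−rT) = 41 − 39·0.9121 = 41 − 35.5719 = 5.4281
P = C − (C − P) = 10.14 − (5.4281) = 4.7119

€4.71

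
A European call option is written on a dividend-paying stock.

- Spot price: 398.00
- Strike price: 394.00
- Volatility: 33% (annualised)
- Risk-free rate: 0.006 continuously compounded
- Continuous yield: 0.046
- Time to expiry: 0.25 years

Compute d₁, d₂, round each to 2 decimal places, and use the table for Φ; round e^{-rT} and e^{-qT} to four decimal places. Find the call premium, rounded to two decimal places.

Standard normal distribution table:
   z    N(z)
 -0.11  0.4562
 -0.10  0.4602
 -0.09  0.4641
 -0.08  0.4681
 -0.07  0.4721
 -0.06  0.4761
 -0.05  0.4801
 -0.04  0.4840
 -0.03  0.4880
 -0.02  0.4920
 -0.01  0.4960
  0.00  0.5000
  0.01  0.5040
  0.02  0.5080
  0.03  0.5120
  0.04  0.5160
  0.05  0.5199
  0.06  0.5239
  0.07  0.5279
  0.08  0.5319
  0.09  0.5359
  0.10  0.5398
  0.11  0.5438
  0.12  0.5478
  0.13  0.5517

T = 0.25;  σ√T = 0.1650
ln(S/K) + (r − q + σ²/2)T = ln(398/394) + (0.006 − 0.046 + 0.33²/2)·0.25 = 0.0101 + 0.0036 = 0.0137
d₁ = 0.0137 / 0.1650 = 0.0831 which rounds to 0.08
d₂ = d₁ − σ√T = 0.0831 − 0.1650 = -0.0819 which rounds to -0.08
exp(−qT) = exp(−0.046·0.25) = 0.9886;  exp(−rT) = exp(−0.006·0.25) = 0.9985
N(d₁) = N(0.08) = 0.5319;  N(d₂) = N(-0.08) = 0.4681
C = 398·0.9886·0.5319 − 394·0.9985·0.4681 = 209.2829 − 184.1548 = 25.1281

25.13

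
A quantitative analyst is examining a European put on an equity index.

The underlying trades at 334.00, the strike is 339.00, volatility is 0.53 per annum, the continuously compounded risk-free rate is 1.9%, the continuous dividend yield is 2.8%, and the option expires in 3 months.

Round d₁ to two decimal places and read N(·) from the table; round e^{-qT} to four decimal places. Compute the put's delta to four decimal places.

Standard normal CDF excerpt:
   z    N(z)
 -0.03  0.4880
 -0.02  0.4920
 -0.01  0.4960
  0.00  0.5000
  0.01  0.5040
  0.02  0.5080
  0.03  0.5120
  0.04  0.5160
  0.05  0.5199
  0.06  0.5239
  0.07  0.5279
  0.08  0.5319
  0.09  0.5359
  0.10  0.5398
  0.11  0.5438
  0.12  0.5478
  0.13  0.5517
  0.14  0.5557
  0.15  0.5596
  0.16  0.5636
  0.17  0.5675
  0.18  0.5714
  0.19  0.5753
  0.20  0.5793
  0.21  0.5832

T = 0.25;  σ√T = 0.2650
d₁ = [ln(334/339) + (0.019 − 0.028 + ½·0.53²)·0.25] / (σ√T) = (-0.0149 + 0.0329) / 0.2650 = 0.0679 which rounds to 0.07
N(d₁) = N(0.07) = 0.5279
Δ_put = exp(−qT)·(N(d₁) − 1) = 0.9930·(0.5279 − 1) = -0.4688

-0.4688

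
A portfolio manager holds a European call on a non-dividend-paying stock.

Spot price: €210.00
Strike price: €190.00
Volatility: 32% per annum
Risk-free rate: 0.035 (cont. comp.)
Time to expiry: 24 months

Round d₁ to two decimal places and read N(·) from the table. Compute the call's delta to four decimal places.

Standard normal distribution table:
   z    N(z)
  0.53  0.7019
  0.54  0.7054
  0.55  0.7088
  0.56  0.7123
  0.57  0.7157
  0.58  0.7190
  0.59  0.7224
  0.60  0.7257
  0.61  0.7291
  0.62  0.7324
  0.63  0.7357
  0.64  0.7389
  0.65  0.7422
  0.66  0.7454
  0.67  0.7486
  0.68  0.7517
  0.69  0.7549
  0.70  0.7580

0.7257

σ√T = 0.32·√2 = 0.4525
d₁ = [ln(210/190) + (0.035 + 0.32²/2)·2] / 0.4525 = [0.1001 + 0.1724] / 0.4525 = 0.6021 which rounds to 0.60
N(d₁) = N(0.60) = 0.7257
Δ_call = N(d₁) = 0.7257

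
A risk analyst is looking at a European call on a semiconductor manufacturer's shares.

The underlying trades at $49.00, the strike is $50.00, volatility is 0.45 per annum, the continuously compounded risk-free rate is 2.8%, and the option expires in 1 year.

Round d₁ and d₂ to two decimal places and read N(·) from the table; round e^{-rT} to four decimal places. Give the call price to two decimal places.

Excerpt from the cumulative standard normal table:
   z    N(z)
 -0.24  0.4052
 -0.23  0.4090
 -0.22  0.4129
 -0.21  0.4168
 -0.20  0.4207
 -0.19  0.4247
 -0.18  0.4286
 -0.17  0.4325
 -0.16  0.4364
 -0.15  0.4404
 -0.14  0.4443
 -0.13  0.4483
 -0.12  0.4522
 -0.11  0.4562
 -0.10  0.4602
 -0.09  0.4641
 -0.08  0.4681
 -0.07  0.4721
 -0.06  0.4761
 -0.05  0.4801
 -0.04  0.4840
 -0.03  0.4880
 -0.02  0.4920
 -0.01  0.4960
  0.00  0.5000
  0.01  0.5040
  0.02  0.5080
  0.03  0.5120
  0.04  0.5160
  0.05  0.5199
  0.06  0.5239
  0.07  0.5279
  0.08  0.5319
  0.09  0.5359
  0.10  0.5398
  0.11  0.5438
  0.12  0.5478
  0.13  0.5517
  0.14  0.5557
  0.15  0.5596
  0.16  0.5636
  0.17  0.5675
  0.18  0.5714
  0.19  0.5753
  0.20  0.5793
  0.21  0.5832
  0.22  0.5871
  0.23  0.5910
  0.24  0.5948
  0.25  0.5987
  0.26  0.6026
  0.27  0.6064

T = 1;  σ√T = 0.4500
d₁ = [ln(49/50) + (0.028 + 0.45²/2)·1] / 0.4500 = [-0.0202 + 0.1293] / 0.4500 = 0.2423 ≈ 0.24
d₂ = d₁ − σ√T = 0.2423 − 0.4500 = -0.2077 ≈ -0.21
e^(−rT) = e^(−0.028·1) = 0.9724
N(d₁) = N(0.24) = 0.5948;  N(d₂) = N(-0.21) = 0.4168
C = 49·0.5948 − 50·0.9724·0.4168 = 29.1452 − 20.2648 = 8.8804

$8.88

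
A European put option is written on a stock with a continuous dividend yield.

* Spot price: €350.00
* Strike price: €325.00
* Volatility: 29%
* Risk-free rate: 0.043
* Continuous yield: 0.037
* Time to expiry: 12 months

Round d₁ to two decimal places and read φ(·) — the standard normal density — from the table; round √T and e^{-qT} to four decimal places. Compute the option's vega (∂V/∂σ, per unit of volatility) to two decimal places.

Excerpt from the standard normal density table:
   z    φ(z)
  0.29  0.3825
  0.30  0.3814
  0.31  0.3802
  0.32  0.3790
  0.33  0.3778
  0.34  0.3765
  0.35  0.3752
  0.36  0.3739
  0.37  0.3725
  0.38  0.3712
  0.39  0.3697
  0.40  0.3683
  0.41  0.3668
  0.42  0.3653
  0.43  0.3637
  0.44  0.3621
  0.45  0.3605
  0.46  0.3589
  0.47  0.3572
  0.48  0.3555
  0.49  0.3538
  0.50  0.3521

123.21

σ√T = 0.29 × 1.0000 = 0.2900
d₁ = [ln(350/325) + (0.043 − 0.037 + ½·0.29²)·1] / (σ√T) = (0.0741 + 0.0480) / 0.2900 = 0.4212 which rounds to 0.42
√T = √1 = 1.0000
φ(d₁) = φ(0.42) = 0.3653
e^(−qT) = e^(−0.037·1) = 0.9637
vega = S·e^(−qT)·φ(d₁)·√T = 350·0.9637·0.3653·1.0000 = 123.2139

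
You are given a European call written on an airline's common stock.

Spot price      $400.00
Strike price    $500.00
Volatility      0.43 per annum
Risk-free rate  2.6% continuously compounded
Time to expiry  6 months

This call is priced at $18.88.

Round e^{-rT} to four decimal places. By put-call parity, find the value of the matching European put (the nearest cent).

e^(−rT) = e^(−0.026·0.5) = 0.9871
Put-call parity: C − P = S − K·e^(−rT) = 400 − 500·0.9871 = 400 − 493.5500 = -93.5500
P = C − (C − P) = 18.88 − (-93.5500) = 112.4300

$112.43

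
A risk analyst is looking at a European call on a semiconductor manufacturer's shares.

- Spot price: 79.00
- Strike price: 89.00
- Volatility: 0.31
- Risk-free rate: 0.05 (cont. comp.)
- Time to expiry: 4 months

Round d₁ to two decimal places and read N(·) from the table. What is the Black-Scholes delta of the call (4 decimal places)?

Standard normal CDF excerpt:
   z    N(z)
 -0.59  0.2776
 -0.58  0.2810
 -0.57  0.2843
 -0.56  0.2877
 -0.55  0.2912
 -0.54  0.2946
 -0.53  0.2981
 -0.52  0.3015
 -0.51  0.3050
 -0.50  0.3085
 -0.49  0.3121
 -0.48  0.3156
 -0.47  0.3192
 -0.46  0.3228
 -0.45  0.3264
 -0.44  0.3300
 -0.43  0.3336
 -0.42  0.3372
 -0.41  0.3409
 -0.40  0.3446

σ√T = 0.31·√0.3333 = 0.1790
d₁ = [ln(79/89) + (0.05 + 0.31²/2)·0.3333] / 0.1790 = [-0.1192 + 0.0327] / 0.1790 = -0.4833 ⇒ -0.48
N(d₁) = N(-0.48) = 0.3156
Δ_call = N(d₁) = 0.3156

0.3156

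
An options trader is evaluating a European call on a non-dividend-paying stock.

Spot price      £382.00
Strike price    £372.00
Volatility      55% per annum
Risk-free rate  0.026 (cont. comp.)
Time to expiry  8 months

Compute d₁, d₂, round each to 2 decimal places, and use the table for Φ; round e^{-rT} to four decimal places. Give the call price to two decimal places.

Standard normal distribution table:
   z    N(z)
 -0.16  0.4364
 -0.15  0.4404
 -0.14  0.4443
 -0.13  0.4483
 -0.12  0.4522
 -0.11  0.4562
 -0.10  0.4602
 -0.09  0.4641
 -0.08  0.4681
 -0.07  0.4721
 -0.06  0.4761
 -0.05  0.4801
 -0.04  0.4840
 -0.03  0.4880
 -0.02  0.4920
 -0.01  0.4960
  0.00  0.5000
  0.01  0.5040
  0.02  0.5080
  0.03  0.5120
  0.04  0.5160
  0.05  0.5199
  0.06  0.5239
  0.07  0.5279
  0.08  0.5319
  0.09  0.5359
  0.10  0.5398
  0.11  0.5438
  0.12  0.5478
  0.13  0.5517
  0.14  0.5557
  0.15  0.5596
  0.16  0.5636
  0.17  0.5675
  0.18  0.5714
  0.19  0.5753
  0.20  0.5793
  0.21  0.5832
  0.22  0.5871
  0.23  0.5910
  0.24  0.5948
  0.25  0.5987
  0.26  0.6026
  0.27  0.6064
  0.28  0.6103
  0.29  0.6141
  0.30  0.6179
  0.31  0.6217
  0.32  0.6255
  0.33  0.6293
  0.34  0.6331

σ√T = 0.55 × 0.8165 = 0.4491
d₁ = [ln(382/372) + (0.026 + ½·0.55²)·0.6667] / (σ√T) = (0.0265 + 0.1182) / 0.4491 = 0.3222 ≈ 0.32
d₂ = 0.3222 − 0.4491 = -0.1269 ≈ -0.13
e^(−rT) = e^(−0.026·0.6667) = 0.9828
C = 382·N(0.32) − 372·0.9828·N(-0.13) = 382·0.6255 − 372·0.9828·0.4483 = 238.9410 − 163.8992 = 75.0418

£75.04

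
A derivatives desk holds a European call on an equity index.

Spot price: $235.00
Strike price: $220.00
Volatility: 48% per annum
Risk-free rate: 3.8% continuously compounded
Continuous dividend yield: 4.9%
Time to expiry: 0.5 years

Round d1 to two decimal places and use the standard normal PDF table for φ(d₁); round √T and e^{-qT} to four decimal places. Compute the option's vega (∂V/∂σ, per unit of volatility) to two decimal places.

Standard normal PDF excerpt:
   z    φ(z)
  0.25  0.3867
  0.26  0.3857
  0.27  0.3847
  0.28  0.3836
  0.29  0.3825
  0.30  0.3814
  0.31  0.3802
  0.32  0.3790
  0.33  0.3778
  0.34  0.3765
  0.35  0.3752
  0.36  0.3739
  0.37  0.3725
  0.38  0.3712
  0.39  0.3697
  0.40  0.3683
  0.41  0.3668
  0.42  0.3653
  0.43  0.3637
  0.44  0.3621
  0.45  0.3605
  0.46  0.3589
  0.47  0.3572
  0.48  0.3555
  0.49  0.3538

σ√T = 0.48 × 0.7071 = 0.3394
d₁ = [ln(235/220) + (0.038 − 0.049 + 0.48²/2)·0.5] / 0.3394 = [0.0660 + 0.0521] / 0.3394 = 0.3478 → 0.35
√T = √0.5 = 0.7071
φ(d₁) = φ(0.35) = 0.3752
e^(−qT) = e^(−0.049·0.5) = 0.9758
vega = S·e^(−qT)·φ(d₁)·√T = 235·0.9758·0.3752·0.7071 = 60.8376
(Vega is the same for a European call and put with the same parameters.)

60.84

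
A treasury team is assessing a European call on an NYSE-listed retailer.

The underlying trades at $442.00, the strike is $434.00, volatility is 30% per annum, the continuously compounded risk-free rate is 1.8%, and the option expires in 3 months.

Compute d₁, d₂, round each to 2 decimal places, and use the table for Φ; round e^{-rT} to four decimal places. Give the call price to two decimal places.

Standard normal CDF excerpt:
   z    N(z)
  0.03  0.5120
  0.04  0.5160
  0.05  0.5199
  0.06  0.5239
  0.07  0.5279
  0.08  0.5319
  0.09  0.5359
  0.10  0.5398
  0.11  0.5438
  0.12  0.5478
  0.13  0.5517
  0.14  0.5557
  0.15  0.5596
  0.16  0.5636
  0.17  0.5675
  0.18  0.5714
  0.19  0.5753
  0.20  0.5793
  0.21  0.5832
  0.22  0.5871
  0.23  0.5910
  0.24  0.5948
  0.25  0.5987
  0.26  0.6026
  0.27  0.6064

T = 0.25;  σ√T = 0.1500
d₁ = [ln(442/434) + (0.018 + 0.3²/2)·0.25] / 0.1500 = [0.0183 + 0.0158] / 0.1500 = 0.2268 ≈ 0.23
d₂ = d₁ − σ√T = 0.2268 − 0.1500 = 0.0768 ≈ 0.08
e^(−rT) = e^(−0.018·0.25) = 0.9955
N(d₁) = N(0.23) = 0.5910;  N(d₂) = N(0.08) = 0.5319
C = 442·0.5910 − 434·0.9955·0.5319 = 261.2220 − 229.8058 = 31.4162

$31.42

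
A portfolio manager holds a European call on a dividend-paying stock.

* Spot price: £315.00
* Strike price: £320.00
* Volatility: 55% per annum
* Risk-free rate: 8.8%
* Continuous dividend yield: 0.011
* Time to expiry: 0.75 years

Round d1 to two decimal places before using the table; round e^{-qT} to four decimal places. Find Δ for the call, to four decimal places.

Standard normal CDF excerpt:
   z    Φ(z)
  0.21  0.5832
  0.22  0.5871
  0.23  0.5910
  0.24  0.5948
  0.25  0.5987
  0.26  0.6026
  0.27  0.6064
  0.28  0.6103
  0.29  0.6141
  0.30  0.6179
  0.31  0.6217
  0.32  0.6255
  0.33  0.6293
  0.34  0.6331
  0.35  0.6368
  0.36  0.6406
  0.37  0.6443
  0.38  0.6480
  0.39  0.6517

0.6241

T = 0.75;  σ√T = 0.4763
d₁ = [ln(315/320) + (0.088 − 0.011 + 0.55²/2)·0.75] / 0.4763 = [-0.0157 + 0.1712] / 0.4763 = 0.3263 ≈ 0.33
N(d₁) = N(0.33) = 0.6293
Δ_call = exp(−qT)·N(d₁) = 0.9918·0.6293 = 0.6241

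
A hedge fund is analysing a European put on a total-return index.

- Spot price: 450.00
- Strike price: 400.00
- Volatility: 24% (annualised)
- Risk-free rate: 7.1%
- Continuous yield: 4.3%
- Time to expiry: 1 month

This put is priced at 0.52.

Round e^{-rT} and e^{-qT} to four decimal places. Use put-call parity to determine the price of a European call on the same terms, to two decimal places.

e^(−qT) = e^(−0.043·0.08333) = 0.9964;  e^(−rT) = e^(−0.071·0.08333) = 0.9941
Put-call parity: C − P = S·e^(−qT) − K·e^(−rT) = 450·0.9964 − 400·0.9941 = 448.3800 − 397.6400 = 50.7400
C = P + (C − P) = 0.52 + (50.7400) = 51.2600

51.26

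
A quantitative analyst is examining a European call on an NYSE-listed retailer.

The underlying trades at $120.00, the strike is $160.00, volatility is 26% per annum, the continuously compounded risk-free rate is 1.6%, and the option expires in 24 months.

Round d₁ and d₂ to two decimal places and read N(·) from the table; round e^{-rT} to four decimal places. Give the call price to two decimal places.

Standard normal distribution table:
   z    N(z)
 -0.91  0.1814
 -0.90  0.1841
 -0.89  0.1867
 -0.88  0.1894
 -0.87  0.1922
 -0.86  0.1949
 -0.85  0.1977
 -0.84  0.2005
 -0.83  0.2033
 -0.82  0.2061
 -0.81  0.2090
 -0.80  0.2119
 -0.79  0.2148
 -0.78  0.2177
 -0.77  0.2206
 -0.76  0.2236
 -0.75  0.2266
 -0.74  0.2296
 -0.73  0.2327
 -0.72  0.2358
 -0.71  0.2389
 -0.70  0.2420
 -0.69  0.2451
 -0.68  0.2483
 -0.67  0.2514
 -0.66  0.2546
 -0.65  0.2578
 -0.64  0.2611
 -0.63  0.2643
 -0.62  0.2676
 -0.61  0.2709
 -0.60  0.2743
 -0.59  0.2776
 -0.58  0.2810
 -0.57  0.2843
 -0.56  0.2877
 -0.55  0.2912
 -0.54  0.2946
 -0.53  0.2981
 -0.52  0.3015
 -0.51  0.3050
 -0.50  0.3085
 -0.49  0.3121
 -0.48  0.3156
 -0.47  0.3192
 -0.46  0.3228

$7.25

σ√T = 0.26 × 1.4142 = 0.3677
d₁ = [ln(120/160) + (0.016 + 0.26²/2)·2] / 0.3677 = [-0.2877 + 0.0996] / 0.3677 = -0.5115 which rounds to -0.51
d₂ = d₁ − σ√T = -0.5115 − 0.3677 = -0.8792 which rounds to -0.88
exp(−rT) = exp(−0.016·2) = 0.9685
C = 120·N(-0.51) − 160·0.9685·N(-0.88) = 120·0.3050 − 160·0.9685·0.1894 = 36.6000 − 29.3494 = 7.2506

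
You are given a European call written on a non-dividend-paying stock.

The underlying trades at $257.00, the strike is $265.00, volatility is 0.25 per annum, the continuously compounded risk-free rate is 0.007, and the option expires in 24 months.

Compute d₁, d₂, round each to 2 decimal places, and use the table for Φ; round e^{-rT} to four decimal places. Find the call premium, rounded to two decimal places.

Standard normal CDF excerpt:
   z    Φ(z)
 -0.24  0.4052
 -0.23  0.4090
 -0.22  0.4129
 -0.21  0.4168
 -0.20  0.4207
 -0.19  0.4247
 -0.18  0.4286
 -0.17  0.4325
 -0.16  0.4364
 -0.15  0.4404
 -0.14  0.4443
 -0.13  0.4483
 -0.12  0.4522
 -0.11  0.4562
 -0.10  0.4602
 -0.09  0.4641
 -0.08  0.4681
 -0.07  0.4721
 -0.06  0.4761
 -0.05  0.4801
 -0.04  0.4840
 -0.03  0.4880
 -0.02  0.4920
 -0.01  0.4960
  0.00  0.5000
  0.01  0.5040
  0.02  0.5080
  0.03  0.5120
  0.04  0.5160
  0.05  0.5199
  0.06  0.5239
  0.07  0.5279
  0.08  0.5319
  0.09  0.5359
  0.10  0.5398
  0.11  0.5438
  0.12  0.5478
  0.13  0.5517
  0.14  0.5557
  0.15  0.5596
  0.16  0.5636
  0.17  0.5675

$33.89

T = 2;  σ√T = 0.3536
d₁ = [ln(257/265) + (0.007 + 0.25²/2)·2] / 0.3536 = [-0.0307 + 0.0765] / 0.3536 = 0.1297 → 0.13
d₂ = d₁ − σ√T = 0.1297 − 0.3536 = -0.2239 → -0.22
exp(−rT) = exp(−0.007·2) = 0.9861
C = 257·N(0.13) − 265·0.9861·N(-0.22) = 257·0.5517 − 265·0.9861·0.4129 = 141.7869 − 107.8976 = 33.8893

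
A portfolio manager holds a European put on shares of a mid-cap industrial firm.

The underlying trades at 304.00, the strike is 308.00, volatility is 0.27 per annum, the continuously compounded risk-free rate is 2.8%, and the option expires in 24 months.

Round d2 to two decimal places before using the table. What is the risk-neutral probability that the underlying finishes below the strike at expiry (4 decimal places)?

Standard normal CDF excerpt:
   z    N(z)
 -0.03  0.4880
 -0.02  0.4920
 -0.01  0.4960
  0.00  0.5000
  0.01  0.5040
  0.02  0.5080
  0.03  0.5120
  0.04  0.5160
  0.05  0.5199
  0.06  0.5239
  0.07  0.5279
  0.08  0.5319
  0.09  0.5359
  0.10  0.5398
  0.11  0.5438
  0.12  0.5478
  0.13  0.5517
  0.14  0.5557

0.5319

T = 2;  σ√T = 0.3818
d₁ = [ln(304/308) + (0.028 + ½·0.27²)·2] / (σ√T) = (-0.0131 + 0.1289) / 0.3818 = 0.3033 which rounds to 0.30
d₂ = 0.3033 − 0.3818 = -0.0785 which rounds to -0.08
Pr(exercise) under Q = N(−d₂) = N(0.08) = 0.5319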